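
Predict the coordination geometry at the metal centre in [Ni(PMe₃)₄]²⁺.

Ligand charges: trimethylphosphine is neutral. With an overall charge of +2 the nickel centre must be in the +2 oxidation state.
Nickel is a group-10 element; Ni(II) is therefore d⁸.
With 4 monodentate ligands the coordination number is 4.
Trimethylphosphine is a strong-field ligand (high in the spectrochemical series).
A 3d d⁸ ion with strong-field ligands gains enough CFSE to favour square planar over tetrahedral.

square planar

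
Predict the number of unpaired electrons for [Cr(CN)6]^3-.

Ligand charges: each cyanide is −1. With an overall charge of −3 the chromium centre must be in the +3 oxidation state.
Cr sits in group 6, so the d-electron count is 6 − 3 = 3.
In an octahedral field the d³ configuration is t₂g³e_g⁰ (only one arrangement possible), giving 3 unpaired electrons.

3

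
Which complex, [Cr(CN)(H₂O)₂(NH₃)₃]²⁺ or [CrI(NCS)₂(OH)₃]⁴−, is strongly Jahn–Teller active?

[Cr(CN)(H₂O)₂(NH₃)₃]²⁺: Summing ligand charges against the +2 overall charge gives an oxidation state of +3 for chromium. Group 6 minus oxidation state 3 gives a d³ configuration. The d³ configuration leaves the e_g set evenly filled (or empty) — no strong Jahn–Teller driving force.
[CrI(NCS)₂(OH)₃]⁴−: Each iodide is −1; each isothiocyanate is −1; each hydroxide is −1; balancing the −4 overall charge requires Cr(II). Chromium is a group-6 element; Cr(II) is therefore d⁴. Hydroxide, iodide, and isothiocyanate are weak-field ligands for a first-row metal, so the complex is high-spin. The t₂g³e_g¹ (high-spin) configuration has an unevenly filled e_g set; the Jahn–Teller theorem predicts a tetragonal distortion (typically axial elongation) to lift the degeneracy.

[CrI(NCS)₂(OH)₃]⁴−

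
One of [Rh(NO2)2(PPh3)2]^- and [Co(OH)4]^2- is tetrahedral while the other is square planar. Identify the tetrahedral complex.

For [Rh(NO2)2(PPh3)2]^-: Ligand charges: each nitro (N-bound nitrite) is −1; triphenylphosphine is neutral. With an overall charge of −1 the rhodium centre must be in the +1 oxidation state. Group 9 minus oxidation state 1 gives a d⁸ configuration. A 4d d⁸ ion has a large crystal-field splitting; square planar leaves the high-energy d_{x²−y²} orbital empty and maximises CFSE. → square planar.
For [Co(OH)4]^2-: Summing ligand charges against the −2 overall charge gives an oxidation state of +2 for cobalt. Cobalt is a group-9 element; Co(II) is therefore d⁷. For a high-spin 3d d⁷ ion with weak-field ligands the small Δₜ gives little square-planar CFSE advantage, so four ligands adopt the sterically favoured tetrahedral geometry. → tetrahedral.

[Co(OH)4]^2-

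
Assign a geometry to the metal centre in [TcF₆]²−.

Summing ligand charges against the −2 overall charge gives an oxidation state of +4 for technetium.
Group 7 minus oxidation state 4 gives a d³ configuration.
Coordination number: 6.
Six donors around a single metal centre give an octahedral coordination sphere.

octahedral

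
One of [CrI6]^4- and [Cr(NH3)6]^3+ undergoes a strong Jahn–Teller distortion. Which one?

[CrI6]^4-: Summing ligand charges against the −4 overall charge gives an oxidation state of +2 for chromium. Chromium is a group-6 element; Cr(II) is therefore d⁴. Iodide is a weak-field ligand for a first-row metal, so the complex is high-spin. The t₂g³e_g¹ (high-spin) configuration has an unevenly filled e_g set; the Jahn–Teller theorem predicts a tetragonal distortion (typically axial elongation) to lift the degeneracy.
[Cr(NH3)6]^3+: Ammonia is neutral; balancing the +3 overall charge requires Cr(III). Cr sits in group 6, so the d-electron count is 6 − 3 = 3. The d³ configuration leaves the e_g set evenly filled (or empty) — no strong Jahn–Teller driving force.

[CrI6]^4-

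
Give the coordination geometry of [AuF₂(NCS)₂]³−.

Ligand charges: each fluoride is −1; each isothiocyanate is −1. With an overall charge of −3 the gold centre must be in the +1 oxidation state.
Gold is a group-11 element; Au(I) is therefore d¹⁰.
Coordination number: 4.
A d¹⁰ ion has no crystal-field stabilisation preference between square planar and tetrahedral, so four ligands adopt the sterically favoured tetrahedral geometry.

tetrahedral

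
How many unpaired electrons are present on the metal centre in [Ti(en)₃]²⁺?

Ligand charges: ethylenediamine is neutral. With an overall charge of +2 the titanium centre must be in the +2 oxidation state.
Group 4 minus oxidation state 2 gives a d² configuration.
Counting donor atoms: 3×ethylenediamine (bidentate) → 6 donors. Coordination number = 6.
In an octahedral field the d² configuration is t₂g²e_g⁰ (only one arrangement possible), giving 2 unpaired electrons.

2 unpaired electrons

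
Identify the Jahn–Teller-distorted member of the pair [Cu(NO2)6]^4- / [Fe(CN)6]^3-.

[Cu(NO2)6]^4-

[Cu(NO2)6]^4-: Each nitro (N-bound nitrite) is −1; balancing the −4 overall charge requires Cu(II). Group 11 minus oxidation state 2 gives a d⁹ configuration. The t₂g⁶e_g³ configuration has an unevenly filled e_g set; the Jahn–Teller theorem predicts a tetragonal distortion (typically axial elongation) to lift the degeneracy.
[Fe(CN)6]^3-: Ligand charges: each cyanide is −1. With an overall charge of −3 the iron centre must be in the +3 oxidation state. Iron is a group-8 element; Fe(III) is therefore d⁵. Cyanide is a strong-field ligand (high in the spectrochemical series) for a first-row metal, so the complex is low-spin. The d⁵ configuration leaves the e_g set evenly filled (or empty) — no strong Jahn–Teller driving force.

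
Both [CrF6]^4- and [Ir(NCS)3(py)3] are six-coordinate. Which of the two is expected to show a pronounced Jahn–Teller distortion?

[CrF6]^4-: Summing ligand charges against the −4 overall charge gives an oxidation state of +2 for chromium. Chromium is a group-6 element; Cr(II) is therefore d⁴. Fluoride is a weak-field ligand for a first-row metal, so the complex is high-spin. The t₂g³e_g¹ (high-spin) configuration has an unevenly filled e_g set; the Jahn–Teller theorem predicts a tetragonal distortion (typically axial elongation) to lift the degeneracy.
[Ir(NCS)3(py)3]: Ligand charges: each isothiocyanate is −1; pyridine is neutral. With an overall charge of 0 the iridium centre must be in the +3 oxidation state. Iridium is a group-9 element; Ir(III) is therefore d⁶. A 5d ion has a large Δₒ and is invariably low-spin. The d⁶ configuration leaves the e_g set evenly filled (or empty) — no strong Jahn–Teller driving force.

[CrF6]^4-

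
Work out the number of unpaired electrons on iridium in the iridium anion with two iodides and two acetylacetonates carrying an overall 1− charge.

Each iodide is −1; each acetylacetonate is −1; balancing the −1 overall charge requires Ir(III).
Group 9 minus oxidation state 3 gives a d⁶ configuration.
Counting donor atoms: 2×iodide (monodentate) → 2 donors; 2×acetylacetonate (bidentate) → 4 donors. Coordination number = 6.
The spin state decides the count: a 5d ion has a large Δₒ and is invariably low-spin.
An octahedral low-spin d⁶ ion is t₂g⁶e_g⁰, giving 0 unpaired electrons.

0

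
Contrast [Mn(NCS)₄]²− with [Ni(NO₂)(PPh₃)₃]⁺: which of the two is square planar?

[Ni(NO₂)(PPh₃)₃]⁺

For [Mn(NCS)₄]²−: Ligand charges: each isothiocyanate is −1. With an overall charge of −2 the manganese centre must be in the +2 oxidation state. Manganese is a group-7 element; Mn(II) is therefore d⁵. A high-spin d⁵ ion has zero CFSE in either geometry, so four ligands adopt the sterically favoured tetrahedral geometry. → tetrahedral.
For [Ni(NO₂)(PPh₃)₃]⁺: Each nitro (N-bound nitrite) is −1; triphenylphosphine is neutral; balancing the +1 overall charge requires Ni(II). Ni sits in group 10, so the d-electron count is 10 − 2 = 8. Nitro (N-bound nitrite) and triphenylphosphine are strong-field ligands (high in the spectrochemical series). A 3d d⁸ ion with strong-field ligands gains enough CFSE to favour square planar over tetrahedral. → square planar.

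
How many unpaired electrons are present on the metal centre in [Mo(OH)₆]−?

Ligand charges: each hydroxide is −1. With an overall charge of −1 the molybdenum centre must be in the +5 oxidation state.
Mo sits in group 6, so the d-electron count is 6 − 5 = 1.
In an octahedral field the d¹ configuration is t₂g¹e_g⁰ (only one arrangement possible), giving 1 unpaired electron.

1 unpaired electron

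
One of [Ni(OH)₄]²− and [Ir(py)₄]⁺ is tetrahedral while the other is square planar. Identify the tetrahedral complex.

For [Ni(OH)₄]²−: Each hydroxide is −1; balancing the −2 overall charge requires Ni(II). Nickel is a group-10 element; Ni(II) is therefore d⁸. Hydroxide is a weak-field ligand. With weak-field ligands the CFSE gain from square planar is small, so a 3d d⁸ ion takes the sterically preferred tetrahedral geometry. → tetrahedral.
For [Ir(py)₄]⁺: Pyridine is neutral; balancing the +1 overall charge requires Ir(I). Group 9 minus oxidation state 1 gives a d⁸ configuration. A 5d d⁸ ion has a large crystal-field splitting; square planar leaves the high-energy d_{x²−y²} orbital empty and maximises CFSE. → square planar.

[Ni(OH)₄]²−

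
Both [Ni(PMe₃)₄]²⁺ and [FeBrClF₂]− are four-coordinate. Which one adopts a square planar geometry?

For [Ni(PMe₃)₄]²⁺: Trimethylphosphine is neutral; balancing the +2 overall charge requires Ni(II). Group 10 minus oxidation state 2 gives a d⁸ configuration. Trimethylphosphine is a strong-field ligand (high in the spectrochemical series). A 3d d⁸ ion with strong-field ligands gains enough CFSE to favour square planar over tetrahedral. → square planar.
For [FeBrClF₂]−: Ligand charges: each bromide is −1; each chloride is −1; each fluoride is −1. With an overall charge of −1 the iron centre must be in the +3 oxidation state. Iron is a group-8 element; Fe(III) is therefore d⁵. A high-spin d⁵ ion has zero CFSE in either geometry, so four ligands adopt the sterically favoured tetrahedral geometry. → tetrahedral.

[Ni(PMe₃)₄]²⁺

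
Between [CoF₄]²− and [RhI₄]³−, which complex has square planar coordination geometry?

[RhI₄]³−

For [CoF₄]²−: Each fluoride is −1; balancing the −2 overall charge requires Co(II). Cobalt is a group-9 element; Co(II) is therefore d⁷. For a high-spin 3d d⁷ ion with weak-field ligands the small Δₜ gives little square-planar CFSE advantage, so four ligands adopt the sterically favoured tetrahedral geometry. → tetrahedral.
For [RhI₄]³−: Each iodide is −1; balancing the −3 overall charge requires Rh(I). Rh sits in group 9, so the d-electron count is 9 − 1 = 8. A 4d d⁸ ion has a large crystal-field splitting; square planar leaves the high-energy d_{x²−y²} orbital empty and maximises CFSE. → square planar.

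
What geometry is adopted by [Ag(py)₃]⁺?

trigonal planar

Pyridine is neutral; balancing the +1 overall charge requires Ag(I).
Silver is a group-11 element; Ag(I) is therefore d¹⁰.
Coordination number: 3.
Three ligands around a d¹⁰ centre minimise repulsion in a trigonal-planar arrangement.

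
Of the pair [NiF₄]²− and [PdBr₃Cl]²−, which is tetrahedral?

For [NiF₄]²−: Each fluoride is −1; balancing the −2 overall charge requires Ni(II). Ni sits in group 10, so the d-electron count is 10 − 2 = 8. Fluoride is a weak-field ligand. With weak-field ligands the CFSE gain from square planar is small, so a 3d d⁸ ion takes the sterically preferred tetrahedral geometry. → tetrahedral.
For [PdBr₃Cl]²−: Each bromide is −1; each chloride is −1; balancing the −2 overall charge requires Pd(II). Pd sits in group 10, so the d-electron count is 10 − 2 = 8. A 4d d⁸ ion has a large crystal-field splitting; square planar leaves the high-energy d_{x²−y²} orbital empty and maximises CFSE. → square planar.

[NiF₄]²−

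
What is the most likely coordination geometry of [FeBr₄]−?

Ligand charges: each bromide is −1. With an overall charge of −1 the iron centre must be in the +3 oxidation state.
Fe sits in group 8, so the d-electron count is 8 − 3 = 5.
With 4 monodentate ligands the coordination number is 4.
Bromide is a weak-field ligand.
A high-spin d⁵ ion has zero CFSE in either geometry, so four ligands adopt the sterically favoured tetrahedral geometry.

tetrahedral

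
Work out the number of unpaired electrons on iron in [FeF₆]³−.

5

Summing ligand charges against the −3 overall charge gives an oxidation state of +3 for iron.
Iron is a group-8 element; Fe(III) is therefore d⁵.
The spin state decides the count: Fluoride is a weak-field ligand for a first-row metal, so the complex is high-spin.
An octahedral high-spin d⁵ ion is t₂g³e_g², giving 5 unpaired electrons.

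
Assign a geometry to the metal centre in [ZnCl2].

linear

Each chloride is −1; balancing the 0 overall charge requires Zn(II).
Group 12 minus oxidation state 2 gives a d¹⁰ configuration.
With 2 monodentate ligands the coordination number is 2.
A d¹⁰ ion with only two ligands adopts a linear arrangement (sp hybridisation; no CFSE preference).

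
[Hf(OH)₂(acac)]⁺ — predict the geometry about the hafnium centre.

Ligand charges: each hydroxide is −1; each acetylacetonate is −1. With an overall charge of +1 the hafnium centre must be in the +4 oxidation state.
Hafnium is a group-4 element; Hf(IV) is therefore d⁰.
Counting donor atoms: 2×hydroxide (monodentate) → 2 donors; 1×acetylacetonate (bidentate) → 2 donors. Coordination number = 4.
A d⁰ ion has no crystal-field stabilisation preference between square planar and tetrahedral, so four ligands adopt the sterically favoured tetrahedral geometry.

tetrahedral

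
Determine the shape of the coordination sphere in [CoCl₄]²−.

Each chloride is −1; balancing the −2 overall charge requires Co(II).
Group 9 minus oxidation state 2 gives a d⁷ configuration.
With 4 monodentate ligands the coordination number is 4.
Chloride is a weak-field ligand.
For a high-spin 3d d⁷ ion with weak-field ligands the small Δₜ gives little square-planar CFSE advantage, so four ligands adopt the sterically favoured tetrahedral geometry.

tetrahedral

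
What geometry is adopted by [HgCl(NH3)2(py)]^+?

Summing ligand charges against the +1 overall charge gives an oxidation state of +2 for mercury.
Group 12 minus oxidation state 2 gives a d¹⁰ configuration.
Coordination number: 4.
A d¹⁰ ion has no crystal-field stabilisation preference between square planar and tetrahedral, so four ligands adopt the sterically favoured tetrahedral geometry.

tetrahedral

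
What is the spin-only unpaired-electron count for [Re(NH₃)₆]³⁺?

2

Ammonia is neutral; balancing the +3 overall charge requires Re(III).
Rhenium is a group-7 element; Re(III) is therefore d⁴.
The spin state decides the count: a 5d ion has a large Δₒ and is invariably low-spin.
An octahedral low-spin d⁴ ion is t₂g⁴e_g⁰, giving 2 unpaired electrons.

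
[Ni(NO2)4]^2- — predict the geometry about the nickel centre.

Summing ligand charges against the −2 overall charge gives an oxidation state of +2 for nickel.
Nickel is a group-10 element; Ni(II) is therefore d⁸.
Coordination number: 4.
Nitro (N-bound nitrite) is a strong-field ligand (high in the spectrochemical series).
A 3d d⁸ ion with strong-field ligands gains enough CFSE to favour square planar over tetrahedral.

square planar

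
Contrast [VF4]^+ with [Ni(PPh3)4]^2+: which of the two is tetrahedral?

[VF4]^+

For [VF4]^+: Summing ligand charges against the +1 overall charge gives an oxidation state of +5 for vanadium. Group 5 minus oxidation state 5 gives a d⁰ configuration. A d⁰ ion has no crystal-field stabilisation preference between square planar and tetrahedral, so four ligands adopt the sterically favoured tetrahedral geometry. → tetrahedral.
For [Ni(PPh3)4]^2+: Ligand charges: triphenylphosphine is neutral. With an overall charge of +2 the nickel centre must be in the +2 oxidation state. Group 10 minus oxidation state 2 gives a d⁸ configuration. Triphenylphosphine is a strong-field ligand (high in the spectrochemical series). A 3d d⁸ ion with strong-field ligands gains enough CFSE to favour square planar over tetrahedral. → square planar.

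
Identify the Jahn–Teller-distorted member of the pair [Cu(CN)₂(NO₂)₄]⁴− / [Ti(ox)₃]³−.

[Cu(CN)₂(NO₂)₄]⁴−

[Cu(CN)₂(NO₂)₄]⁴−: Summing ligand charges against the −4 overall charge gives an oxidation state of +2 for copper. Group 11 minus oxidation state 2 gives a d⁹ configuration. The t₂g⁶e_g³ configuration has an unevenly filled e_g set; the Jahn–Teller theorem predicts a tetragonal distortion (typically axial elongation) to lift the degeneracy.
[Ti(ox)₃]³−: Ligand charges: each oxalate is −2. With an overall charge of −3 the titanium centre must be in the +3 oxidation state. Titanium is a group-4 element; Ti(III) is therefore d¹. The d¹ configuration leaves the e_g set evenly filled (or empty) — no strong Jahn–Teller driving force.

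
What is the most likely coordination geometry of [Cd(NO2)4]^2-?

Ligand charges: each nitro (N-bound nitrite) is −1. With an overall charge of −2 the cadmium centre must be in the +2 oxidation state.
Cd sits in group 12, so the d-electron count is 12 − 2 = 10.
Coordination number: 4.
A d¹⁰ ion has no crystal-field stabilisation preference between square planar and tetrahedral, so four ligands adopt the sterically favoured tetrahedral geometry.

tetrahedral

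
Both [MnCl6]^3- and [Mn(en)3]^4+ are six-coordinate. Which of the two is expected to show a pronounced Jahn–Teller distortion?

[MnCl6]^3-

[MnCl6]^3-: Summing ligand charges against the −3 overall charge gives an oxidation state of +3 for manganese. Manganese is a group-7 element; Mn(III) is therefore d⁴. Chloride is a weak-field ligand for a first-row metal, so the complex is high-spin. The t₂g³e_g¹ (high-spin) configuration has an unevenly filled e_g set; the Jahn–Teller theorem predicts a tetragonal distortion (typically axial elongation) to lift the degeneracy.
[Mn(en)3]^4+: Ligand charges: ethylenediamine is neutral. With an overall charge of +4 the manganese centre must be in the +4 oxidation state. Group 7 minus oxidation state 4 gives a d³ configuration. The d³ configuration leaves the e_g set evenly filled (or empty) — no strong Jahn–Teller driving force.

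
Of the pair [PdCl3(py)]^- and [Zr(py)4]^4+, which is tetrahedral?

For [PdCl3(py)]^-: Each chloride is −1; pyridine is neutral; balancing the −1 overall charge requires Pd(II). Pd sits in group 10, so the d-electron count is 10 − 2 = 8. A 4d d⁸ ion has a large crystal-field splitting; square planar leaves the high-energy d_{x²−y²} orbital empty and maximises CFSE. → square planar.
For [Zr(py)4]^4+: Summing ligand charges against the +4 overall charge gives an oxidation state of +4 for zirconium. Zirconium is a group-4 element; Zr(IV) is therefore d⁰. A d⁰ ion has no crystal-field stabilisation preference between square planar and tetrahedral, so four ligands adopt the sterically favoured tetrahedral geometry. → tetrahedral.

[Zr(py)4]^4+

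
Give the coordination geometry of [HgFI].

linear

Each fluoride is −1; each iodide is −1; balancing the 0 overall charge requires Hg(II).
Mercury is a group-12 element; Hg(II) is therefore d¹⁰.
Coordination number: 2.
A d¹⁰ ion with only two ligands adopts a linear arrangement (sp hybridisation; no CFSE preference).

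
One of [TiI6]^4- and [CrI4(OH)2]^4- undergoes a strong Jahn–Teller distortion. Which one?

[TiI6]^4-: Summing ligand charges against the −4 overall charge gives an oxidation state of +2 for titanium. Ti sits in group 4, so the d-electron count is 4 − 2 = 2. The d² configuration leaves the e_g set evenly filled (or empty) — no strong Jahn–Teller driving force.
[CrI4(OH)2]^4-: Each iodide is −1; each hydroxide is −1; balancing the −4 overall charge requires Cr(II). Chromium is a group-6 element; Cr(II) is therefore d⁴. Hydroxide and iodide are weak-field ligands for a first-row metal, so the complex is high-spin. The t₂g³e_g¹ (high-spin) configuration has an unevenly filled e_g set; the Jahn–Teller theorem predicts a tetragonal distortion (typically axial elongation) to lift the degeneracy.

[CrI4(OH)2]^4-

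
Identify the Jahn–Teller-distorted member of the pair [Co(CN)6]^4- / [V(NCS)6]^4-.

[Co(CN)6]^4-: Each cyanide is −1; balancing the −4 overall charge requires Co(II). Group 9 minus oxidation state 2 gives a d⁷ configuration. Cyanide is a strong-field ligand (high in the spectrochemical series) for a first-row metal, so the complex is low-spin. The t₂g⁶e_g¹ (low-spin) configuration has an unevenly filled e_g set; the Jahn–Teller theorem predicts a tetragonal distortion (typically axial elongation) to lift the degeneracy.
[V(NCS)6]^4-: Summing ligand charges against the −4 overall charge gives an oxidation state of +2 for vanadium. V sits in group 5, so the d-electron count is 5 − 2 = 3. The d³ configuration leaves the e_g set evenly filled (or empty) — no strong Jahn–Teller driving force.

[Co(CN)6]^4-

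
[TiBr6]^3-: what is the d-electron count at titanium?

Summing ligand charges against the −3 overall charge gives an oxidation state of +3 for titanium.
Ti sits in group 4, so the d-electron count is 4 − 3 = 1.

d1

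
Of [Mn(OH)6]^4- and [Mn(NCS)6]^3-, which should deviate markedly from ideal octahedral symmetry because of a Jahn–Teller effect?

[Mn(NCS)6]^3-

[Mn(OH)6]^4-: Ligand charges: each hydroxide is −1. With an overall charge of −4 the manganese centre must be in the +2 oxidation state. Mn sits in group 7, so the d-electron count is 7 − 2 = 5. Hydroxide is a weak-field ligand for a first-row metal, so the complex is high-spin. The d⁵ configuration leaves the e_g set evenly filled (or empty) — no strong Jahn–Teller driving force.
[Mn(NCS)6]^3-: Summing ligand charges against the −3 overall charge gives an oxidation state of +3 for manganese. Mn sits in group 7, so the d-electron count is 7 − 3 = 4. Isothiocyanate is a weak-field ligand for a first-row metal, so the complex is high-spin. The t₂g³e_g¹ (high-spin) configuration has an unevenly filled e_g set; the Jahn–Teller theorem predicts a tetragonal distortion (typically axial elongation) to lift the degeneracy.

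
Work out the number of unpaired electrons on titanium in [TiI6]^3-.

Ligand charges: each iodide is −1. With an overall charge of −3 the titanium centre must be in the +3 oxidation state.
Group 4 minus oxidation state 3 gives a d¹ configuration.
In an octahedral field the d¹ configuration is t₂g¹e_g⁰ (only one arrangement possible), giving 1 unpaired electron.

1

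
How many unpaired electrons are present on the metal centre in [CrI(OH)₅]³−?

Summing ligand charges against the −3 overall charge gives an oxidation state of +3 for chromium.
Chromium is a group-6 element; Cr(III) is therefore d³.
In an octahedral field the d³ configuration is t₂g³e_g⁰ (only one arrangement possible), giving 3 unpaired electrons.

3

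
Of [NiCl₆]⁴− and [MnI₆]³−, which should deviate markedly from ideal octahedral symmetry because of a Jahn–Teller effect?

[MnI₆]³−

[NiCl₆]⁴−: Summing ligand charges against the −4 overall charge gives an oxidation state of +2 for nickel. Group 10 minus oxidation state 2 gives a d⁸ configuration. The d⁸ configuration leaves the e_g set evenly filled (or empty) — no strong Jahn–Teller driving force.
[MnI₆]³−: Ligand charges: each iodide is −1. With an overall charge of −3 the manganese centre must be in the +3 oxidation state. Group 7 minus oxidation state 3 gives a d⁴ configuration. Iodide is a weak-field ligand for a first-row metal, so the complex is high-spin. The t₂g³e_g¹ (high-spin) configuration has an unevenly filled e_g set; the Jahn–Teller theorem predicts a tetragonal distortion (typically axial elongation) to lift the degeneracy.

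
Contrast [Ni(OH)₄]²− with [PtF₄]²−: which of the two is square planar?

For [Ni(OH)₄]²−: Each hydroxide is −1; balancing the −2 overall charge requires Ni(II). Ni sits in group 10, so the d-electron count is 10 − 2 = 8. Hydroxide is a weak-field ligand. With weak-field ligands the CFSE gain from square planar is small, so a 3d d⁸ ion takes the sterically preferred tetrahedral geometry. → tetrahedral.
For [PtF₄]²−: Each fluoride is −1; balancing the −2 overall charge requires Pt(II). Group 10 minus oxidation state 2 gives a d⁸ configuration. A 5d d⁸ ion has a large crystal-field splitting; square planar leaves the high-energy d_{x²−y²} orbital empty and maximises CFSE. → square planar.

[PtF₄]²−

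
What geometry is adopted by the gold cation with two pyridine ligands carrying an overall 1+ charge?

Summing ligand charges against the +1 overall charge gives an oxidation state of +1 for gold.
Group 11 minus oxidation state 1 gives a d¹⁰ configuration.
Coordination number: 2.
A d¹⁰ ion with only two ligands adopts a linear arrangement (sp hybridisation; no CFSE preference).

linear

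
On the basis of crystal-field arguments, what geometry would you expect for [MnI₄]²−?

tetrahedral

Each iodide is −1; balancing the −2 overall charge requires Mn(II).
Manganese is a group-7 element; Mn(II) is therefore d⁵.
With 4 monodentate ligands the coordination number is 4.
Iodide is a weak-field ligand.
A high-spin d⁵ ion has zero CFSE in either geometry, so four ligands adopt the sterically favoured tetrahedral geometry.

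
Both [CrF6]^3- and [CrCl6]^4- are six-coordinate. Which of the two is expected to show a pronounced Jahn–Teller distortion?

[CrCl6]^4-

[CrF6]^3-: Ligand charges: each fluoride is −1. With an overall charge of −3 the chromium centre must be in the +3 oxidation state. Cr sits in group 6, so the d-electron count is 6 − 3 = 3. The d³ configuration leaves the e_g set evenly filled (or empty) — no strong Jahn–Teller driving force.
[CrCl6]^4-: Ligand charges: each chloride is −1. With an overall charge of −4 the chromium centre must be in the +2 oxidation state. Cr sits in group 6, so the d-electron count is 6 − 2 = 4. Chloride is a weak-field ligand for a first-row metal, so the complex is high-spin. The t₂g³e_g¹ (high-spin) configuration has an unevenly filled e_g set; the Jahn–Teller theorem predicts a tetragonal distortion (typically axial elongation) to lift the degeneracy.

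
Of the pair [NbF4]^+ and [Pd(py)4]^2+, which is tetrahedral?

[NbF4]^+

For [NbF4]^+: Ligand charges: each fluoride is −1. With an overall charge of +1 the niobium centre must be in the +5 oxidation state. Nb sits in group 5, so the d-electron count is 5 − 5 = 0. A d⁰ ion has no crystal-field stabilisation preference between square planar and tetrahedral, so four ligands adopt the sterically favoured tetrahedral geometry. → tetrahedral.
For [Pd(py)4]^2+: Summing ligand charges against the +2 overall charge gives an oxidation state of +2 for palladium. Palladium is a group-10 element; Pd(II) is therefore d⁸. A 4d d⁸ ion has a large crystal-field splitting; square planar leaves the high-energy d_{x²−y²} orbital empty and maximises CFSE. → square planar.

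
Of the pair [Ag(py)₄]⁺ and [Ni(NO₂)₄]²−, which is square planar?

[Ni(NO₂)₄]²−

For [Ag(py)₄]⁺: Pyridine is neutral; balancing the +1 overall charge requires Ag(I). Silver is a group-11 element; Ag(I) is therefore d¹⁰. A d¹⁰ ion has no crystal-field stabilisation preference between square planar and tetrahedral, so four ligands adopt the sterically favoured tetrahedral geometry. → tetrahedral.
For [Ni(NO₂)₄]²−: Summing ligand charges against the −2 overall charge gives an oxidation state of +2 for nickel. Ni sits in group 10, so the d-electron count is 10 − 2 = 8. Nitro (N-bound nitrite) is a strong-field ligand (high in the spectrochemical series). A 3d d⁸ ion with strong-field ligands gains enough CFSE to favour square planar over tetrahedral. → square planar.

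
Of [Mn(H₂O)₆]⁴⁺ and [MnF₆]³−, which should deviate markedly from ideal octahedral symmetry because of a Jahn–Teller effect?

[MnF₆]³−

[Mn(H₂O)₆]⁴⁺: Water is neutral; balancing the +4 overall charge requires Mn(IV). Manganese is a group-7 element; Mn(IV) is therefore d³. The d³ configuration leaves the e_g set evenly filled (or empty) — no strong Jahn–Teller driving force.
[MnF₆]³−: Summing ligand charges against the −3 overall charge gives an oxidation state of +3 for manganese. Manganese is a group-7 element; Mn(III) is therefore d⁴. Fluoride is a weak-field ligand for a first-row metal, so the complex is high-spin. The t₂g³e_g¹ (high-spin) configuration has an unevenly filled e_g set; the Jahn–Teller theorem predicts a tetragonal distortion (typically axial elongation) to lift the degeneracy.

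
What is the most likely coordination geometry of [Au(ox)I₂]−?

square planar

Ligand charges: each oxalate is −2; each iodide is −1. With an overall charge of −1 the gold centre must be in the +3 oxidation state.
Gold is a group-11 element; Au(III) is therefore d⁸.
Counting donor atoms: 1×oxalate (bidentate) → 2 donors; 2×iodide (monodentate) → 2 donors. Coordination number = 4.
A 5d d⁸ ion has a large crystal-field splitting; square planar leaves the high-energy d_{x²−y²} orbital empty and maximises CFSE.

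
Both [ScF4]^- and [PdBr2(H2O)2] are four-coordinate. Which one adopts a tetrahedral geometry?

For [ScF4]^-: Ligand charges: each fluoride is −1. With an overall charge of −1 the scandium centre must be in the +3 oxidation state. Scandium is a group-3 element; Sc(III) is therefore d⁰. A d⁰ ion has no crystal-field stabilisation preference between square planar and tetrahedral, so four ligands adopt the sterically favoured tetrahedral geometry. → tetrahedral.
For [PdBr2(H2O)2]: Summing ligand charges against the 0 overall charge gives an oxidation state of +2 for palladium. Palladium is a group-10 element; Pd(II) is therefore d⁸. A 4d d⁸ ion has a large crystal-field splitting; square planar leaves the high-energy d_{x²−y²} orbital empty and maximises CFSE. → square planar.

[ScF4]^-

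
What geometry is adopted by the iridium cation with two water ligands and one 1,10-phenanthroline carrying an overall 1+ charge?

Summing ligand charges against the +1 overall charge gives an oxidation state of +1 for iridium.
Ir sits in group 9, so the d-electron count is 9 − 1 = 8.
Counting donor atoms: 2×water (monodentate) → 2 donors; 1×1,10-phenanthroline (bidentate) → 2 donors. Coordination number = 4.
A 5d d⁸ ion has a large crystal-field splitting; square planar leaves the high-energy d_{x²−y²} orbital empty and maximises CFSE.

square planar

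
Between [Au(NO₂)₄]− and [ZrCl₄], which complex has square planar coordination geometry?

[Au(NO₂)₄]−

For [Au(NO₂)₄]−: Ligand charges: each nitro (N-bound nitrite) is −1. With an overall charge of −1 the gold centre must be in the +3 oxidation state. Gold is a group-11 element; Au(III) is therefore d⁸. A 5d d⁸ ion has a large crystal-field splitting; square planar leaves the high-energy d_{x²−y²} orbital empty and maximises CFSE. → square planar.
For [ZrCl₄]: Each chloride is −1; balancing the 0 overall charge requires Zr(IV). Zr sits in group 4, so the d-electron count is 4 − 4 = 0. A d⁰ ion has no crystal-field stabilisation preference between square planar and tetrahedral, so four ligands adopt the sterically favoured tetrahedral geometry. → tetrahedral.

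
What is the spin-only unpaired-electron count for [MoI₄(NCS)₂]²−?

Summing ligand charges against the −2 overall charge gives an oxidation state of +4 for molybdenum.
Group 6 minus oxidation state 4 gives a d² configuration.
In an octahedral field the d² configuration is t₂g²e_g⁰ (only one arrangement possible), giving 2 unpaired electrons.

2 unpaired electrons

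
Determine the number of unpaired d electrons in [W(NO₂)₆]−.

1

Ligand charges: each nitro (N-bound nitrite) is −1. With an overall charge of −1 the tungsten centre must be in the +5 oxidation state.
Group 6 minus oxidation state 5 gives a d¹ configuration.
In an octahedral field the d¹ configuration is t₂g¹e_g⁰ (only one arrangement possible), giving 1 unpaired electron.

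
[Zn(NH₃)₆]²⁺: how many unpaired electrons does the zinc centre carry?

Ammonia is neutral; balancing the +2 overall charge requires Zn(II).
Zinc is a group-12 element; Zn(II) is therefore d¹⁰.
In an octahedral field the d¹⁰ configuration is t₂g⁶e_g⁴, giving 0 unpaired electrons.

0 unpaired electrons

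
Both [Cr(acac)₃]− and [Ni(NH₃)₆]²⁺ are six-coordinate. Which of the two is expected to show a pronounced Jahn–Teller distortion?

[Cr(acac)₃]−: Summing ligand charges against the −1 overall charge gives an oxidation state of +2 for chromium. Cr sits in group 6, so the d-electron count is 6 − 2 = 4. Acetylacetonate is a weak-field ligand for a first-row metal, so the complex is high-spin. The t₂g³e_g¹ (high-spin) configuration has an unevenly filled e_g set; the Jahn–Teller theorem predicts a tetragonal distortion (typically axial elongation) to lift the degeneracy.
[Ni(NH₃)₆]²⁺: Ammonia is neutral; balancing the +2 overall charge requires Ni(II). Nickel is a group-10 element; Ni(II) is therefore d⁸. The d⁸ configuration leaves the e_g set evenly filled (or empty) — no strong Jahn–Teller driving force.

[Cr(acac)₃]−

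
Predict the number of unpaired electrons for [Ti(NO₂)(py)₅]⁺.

2 unpaired electrons

Summing ligand charges against the +1 overall charge gives an oxidation state of +2 for titanium.
Titanium is a group-4 element; Ti(II) is therefore d².
In an octahedral field the d² configuration is t₂g²e_g⁰ (only one arrangement possible), giving 2 unpaired electrons.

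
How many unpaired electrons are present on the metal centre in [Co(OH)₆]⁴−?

Ligand charges: each hydroxide is −1. With an overall charge of −4 the cobalt centre must be in the +2 oxidation state.
Group 9 minus oxidation state 2 gives a d⁷ configuration.
The spin state decides the count: Hydroxide is a weak-field ligand for a first-row metal, so the complex is high-spin.
An octahedral high-spin d⁷ ion is t₂g⁵e_g², giving 3 unpaired electrons.

3 unpaired electrons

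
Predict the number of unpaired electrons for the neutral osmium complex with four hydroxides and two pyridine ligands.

2

Ligand charges: each hydroxide is −1; pyridine is neutral. With an overall charge of 0 the osmium centre must be in the +4 oxidation state.
Group 8 minus oxidation state 4 gives a d⁴ configuration.
The spin state decides the count: a 5d ion has a large Δₒ and is invariably low-spin.
An octahedral low-spin d⁴ ion is t₂g⁴e_g⁰, giving 2 unpaired electrons.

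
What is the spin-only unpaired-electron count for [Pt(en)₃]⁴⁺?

0 unpaired electrons

Ethylenediamine is neutral; balancing the +4 overall charge requires Pt(IV).
Group 10 minus oxidation state 4 gives a d⁶ configuration.
Counting donor atoms: 3×ethylenediamine (bidentate) → 6 donors. Coordination number = 6.
The spin state decides the count: a 5d ion has a large Δₒ and is invariably low-spin.
An octahedral low-spin d⁶ ion is t₂g⁶e_g⁰, giving 0 unpaired electrons.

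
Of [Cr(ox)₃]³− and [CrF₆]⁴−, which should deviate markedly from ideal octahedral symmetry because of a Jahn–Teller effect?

[Cr(ox)₃]³−: Ligand charges: each oxalate is −2. With an overall charge of −3 the chromium centre must be in the +3 oxidation state. Chromium is a group-6 element; Cr(III) is therefore d³. The d³ configuration leaves the e_g set evenly filled (or empty) — no strong Jahn–Teller driving force.
[CrF₆]⁴−: Ligand charges: each fluoride is −1. With an overall charge of −4 the chromium centre must be in the +2 oxidation state. Group 6 minus oxidation state 2 gives a d⁴ configuration. Fluoride is a weak-field ligand for a first-row metal, so the complex is high-spin. The t₂g³e_g¹ (high-spin) configuration has an unevenly filled e_g set; the Jahn–Teller theorem predicts a tetragonal distortion (typically axial elongation) to lift the degeneracy.

[CrF₆]⁴−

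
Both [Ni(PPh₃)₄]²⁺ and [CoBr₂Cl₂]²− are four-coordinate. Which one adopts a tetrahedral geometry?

For [Ni(PPh₃)₄]²⁺: Summing ligand charges against the +2 overall charge gives an oxidation state of +2 for nickel. Ni sits in group 10, so the d-electron count is 10 − 2 = 8. Triphenylphosphine is a strong-field ligand (high in the spectrochemical series). A 3d d⁸ ion with strong-field ligands gains enough CFSE to favour square planar over tetrahedral. → square planar.
For [CoBr₂Cl₂]²−: Ligand charges: each bromide is −1; each chloride is −1. With an overall charge of −2 the cobalt centre must be in the +2 oxidation state. Co sits in group 9, so the d-electron count is 9 − 2 = 7. For a high-spin 3d d⁷ ion with weak-field ligands the small Δₜ gives little square-planar CFSE advantage, so four ligands adopt the sterically favoured tetrahedral geometry. → tetrahedral.

[CoBr₂Cl₂]²−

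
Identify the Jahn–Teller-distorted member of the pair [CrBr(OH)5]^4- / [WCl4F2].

[CrBr(OH)5]^4-: Each bromide is −1; each hydroxide is −1; balancing the −4 overall charge requires Cr(II). Cr sits in group 6, so the d-electron count is 6 − 2 = 4. Bromide and hydroxide are weak-field ligands for a first-row metal, so the complex is high-spin. The t₂g³e_g¹ (high-spin) configuration has an unevenly filled e_g set; the Jahn–Teller theorem predicts a tetragonal distortion (typically axial elongation) to lift the degeneracy.
[WCl4F2]: Ligand charges: each chloride is −1; each fluoride is −1. With an overall charge of 0 the tungsten centre must be in the +6 oxidation state. W sits in group 6, so the d-electron count is 6 − 6 = 0. The d⁰ configuration leaves the e_g set evenly filled (or empty) — no strong Jahn–Teller driving force.

[CrBr(OH)5]^4-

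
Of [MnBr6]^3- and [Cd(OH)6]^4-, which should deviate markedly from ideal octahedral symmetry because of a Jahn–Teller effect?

[MnBr6]^3-

[MnBr6]^3-: Summing ligand charges against the −3 overall charge gives an oxidation state of +3 for manganese. Manganese is a group-7 element; Mn(III) is therefore d⁴. Bromide is a weak-field ligand for a first-row metal, so the complex is high-spin. The t₂g³e_g¹ (high-spin) configuration has an unevenly filled e_g set; the Jahn–Teller theorem predicts a tetragonal distortion (typically axial elongation) to lift the degeneracy.
[Cd(OH)6]^4-: Summing ligand charges against the −4 overall charge gives an oxidation state of +2 for cadmium. Cadmium is a group-12 element; Cd(II) is therefore d¹⁰. The d¹⁰ configuration leaves the e_g set evenly filled (or empty) — no strong Jahn–Teller driving force.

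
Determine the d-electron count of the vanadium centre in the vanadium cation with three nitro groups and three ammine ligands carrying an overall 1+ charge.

Each nitro (N-bound nitrite) is −1; ammonia is neutral; balancing the +1 overall charge requires V(IV).
Group 5 minus oxidation state 4 gives a d¹ configuration.

d¹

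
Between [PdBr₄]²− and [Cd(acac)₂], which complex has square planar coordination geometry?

[PdBr₄]²−

For [PdBr₄]²−: Each bromide is −1; balancing the −2 overall charge requires Pd(II). Palladium is a group-10 element; Pd(II) is therefore d⁸. A 4d d⁸ ion has a large crystal-field splitting; square planar leaves the high-energy d_{x²−y²} orbital empty and maximises CFSE. → square planar.
For [Cd(acac)₂]: Ligand charges: each acetylacetonate is −1. With an overall charge of 0 the cadmium centre must be in the +2 oxidation state. Cadmium is a group-12 element; Cd(II) is therefore d¹⁰. A d¹⁰ ion has no crystal-field stabilisation preference between square planar and tetrahedral, so four ligands adopt the sterically favoured tetrahedral geometry. → tetrahedral.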